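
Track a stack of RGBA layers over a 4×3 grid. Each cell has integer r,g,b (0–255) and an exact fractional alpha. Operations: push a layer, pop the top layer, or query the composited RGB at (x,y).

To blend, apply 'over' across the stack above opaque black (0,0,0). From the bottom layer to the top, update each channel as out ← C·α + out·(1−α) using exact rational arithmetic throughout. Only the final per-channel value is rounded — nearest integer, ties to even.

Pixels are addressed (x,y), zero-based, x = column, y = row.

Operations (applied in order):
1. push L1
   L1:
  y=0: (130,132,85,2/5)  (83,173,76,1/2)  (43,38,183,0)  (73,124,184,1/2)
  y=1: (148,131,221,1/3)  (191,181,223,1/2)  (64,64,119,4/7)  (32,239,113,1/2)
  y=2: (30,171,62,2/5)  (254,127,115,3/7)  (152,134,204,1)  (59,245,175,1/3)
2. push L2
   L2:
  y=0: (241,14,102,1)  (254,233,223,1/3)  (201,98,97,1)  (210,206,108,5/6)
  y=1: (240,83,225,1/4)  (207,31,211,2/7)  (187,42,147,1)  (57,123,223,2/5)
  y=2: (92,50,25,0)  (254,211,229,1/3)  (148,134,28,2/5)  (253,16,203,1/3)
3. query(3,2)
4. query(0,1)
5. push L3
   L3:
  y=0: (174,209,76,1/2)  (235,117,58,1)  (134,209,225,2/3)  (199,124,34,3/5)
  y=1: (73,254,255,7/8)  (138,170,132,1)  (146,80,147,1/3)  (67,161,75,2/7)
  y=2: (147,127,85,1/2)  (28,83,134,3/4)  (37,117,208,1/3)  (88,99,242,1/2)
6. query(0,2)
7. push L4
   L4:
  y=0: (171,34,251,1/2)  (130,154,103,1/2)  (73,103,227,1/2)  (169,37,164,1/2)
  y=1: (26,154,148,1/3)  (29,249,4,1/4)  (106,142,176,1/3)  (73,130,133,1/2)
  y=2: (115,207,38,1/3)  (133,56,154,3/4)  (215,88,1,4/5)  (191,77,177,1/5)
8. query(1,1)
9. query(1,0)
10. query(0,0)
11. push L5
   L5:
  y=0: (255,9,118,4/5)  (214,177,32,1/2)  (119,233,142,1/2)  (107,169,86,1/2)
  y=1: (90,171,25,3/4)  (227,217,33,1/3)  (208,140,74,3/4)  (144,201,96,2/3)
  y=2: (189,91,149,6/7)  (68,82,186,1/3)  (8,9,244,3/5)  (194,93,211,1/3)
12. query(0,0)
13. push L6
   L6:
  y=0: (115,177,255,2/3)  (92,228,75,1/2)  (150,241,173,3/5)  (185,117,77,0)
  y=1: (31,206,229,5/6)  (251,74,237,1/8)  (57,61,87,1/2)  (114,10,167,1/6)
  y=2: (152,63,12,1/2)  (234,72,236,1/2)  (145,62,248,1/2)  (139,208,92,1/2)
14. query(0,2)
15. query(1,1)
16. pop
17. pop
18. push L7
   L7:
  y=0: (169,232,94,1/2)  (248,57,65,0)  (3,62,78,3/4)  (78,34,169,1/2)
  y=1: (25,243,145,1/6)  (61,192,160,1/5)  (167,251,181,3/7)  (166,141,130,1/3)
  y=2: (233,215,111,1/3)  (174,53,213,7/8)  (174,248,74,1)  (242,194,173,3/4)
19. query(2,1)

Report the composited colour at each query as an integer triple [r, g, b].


at x=3,y=2 over L1,L2:
L1 α=1/3: [59/3, 245/3, 175/3]
L2 α=1/3: [877/9, 538/9, 959/9]
→ [97, 60, 107]

at x=0,y=1 over L1,L2:
L1 α=1/3: [148/3, 131/3, 221/3]
L2 α=1/4: [97, 107/2, 223/2]
= [97, 54, 112]

(0,2) stack=L1,L2,L3; from [0,0,0]:
L1 α=2/5: [12, 342/5, 124/5]
L2 α=0: [12, 342/5, 124/5]
L3 α=1/2: [159/2, 977/10, 549/10]
→ [80, 98, 55]

at x=1,y=1 over L1,L2,L3,L4:
L1 α=1/2: [191/2, 181/2, 223/2]
L2 α=2/7: [1783/14, 147/2, 1959/14]
L3 α=1: [138, 170, 132]
L4 α=1/4: [443/4, 759/4, 100]
rounded: [111, 190, 100]

(1,0) stack=L1,L2,L3,L4; from [0,0,0]:
after L1 α=1/2: [83/2, 173/2, 38]
after L2 α=1/3: [337/3, 406/3, 299/3]
after L3 α=1: [235, 117, 58]
after L4 α=1/2: [365/2, 271/2, 161/2]
→ [182, 136, 80]

at x=0,y=0 over L1,L2,L3,L4:
L1 α=2/5: [52, 264/5, 34]
L2 α=1: [241, 14, 102]
L3 α=1/2: [415/2, 223/2, 89]
L4 α=1/2: [757/4, 291/4, 170]
→ [189, 73, 170]

query (0,0) [L1,L2,L3,L4,L5] — begin 0,0,0
+L1 (α=2/5) → [52, 264/5, 34]
+L2 (α=1) → [241, 14, 102]
+L3 (α=1/2) → [415/2, 223/2, 89]
+L4 (α=1/2) → [757/4, 291/4, 170]
+L5 (α=4/5) → [4837/20, 87/4, 642/5]
→ [242, 22, 128]

at x=0,y=2 over L1,L2,L3,L4,L5,L6:
L1 α=2/5: [12, 342/5, 124/5]
L2 α=0: [12, 342/5, 124/5]
L3 α=1/2: [159/2, 977/10, 549/10]
L4 α=1/3: [274/3, 2012/15, 739/15]
L5 α=6/7: [3676/21, 10202/105, 14149/105]
L6 α=1/2: [3434/21, 16817/210, 15409/210]
rounded: [164, 80, 73]

at x=1,y=1 over L1,L2,L3,L4,L5,L6:
+L1 (α=1/2) → [191/2, 181/2, 223/2]
+L2 (α=2/7) → [1783/14, 147/2, 1959/14]
+L3 (α=1) → [138, 170, 132]
+L4 (α=1/4) → [443/4, 759/4, 100]
+L5 (α=1/3) → [299/2, 1193/6, 233/3]
+L6 (α=1/8) → [2595/16, 8795/48, 1171/12]
rounded: [162, 183, 98]

at x=2,y=1 over L1,L2,L3,L4,L7:
after L1 α=4/7: [256/7, 256/7, 68]
after L2 α=1: [187, 42, 147]
after L3 α=1/3: [520/3, 164/3, 147]
after L4 α=1/3: [1358/9, 754/9, 470/3]
after L7 α=3/7: [9941/63, 1399/9, 3509/21]
= [158, 155, 167]


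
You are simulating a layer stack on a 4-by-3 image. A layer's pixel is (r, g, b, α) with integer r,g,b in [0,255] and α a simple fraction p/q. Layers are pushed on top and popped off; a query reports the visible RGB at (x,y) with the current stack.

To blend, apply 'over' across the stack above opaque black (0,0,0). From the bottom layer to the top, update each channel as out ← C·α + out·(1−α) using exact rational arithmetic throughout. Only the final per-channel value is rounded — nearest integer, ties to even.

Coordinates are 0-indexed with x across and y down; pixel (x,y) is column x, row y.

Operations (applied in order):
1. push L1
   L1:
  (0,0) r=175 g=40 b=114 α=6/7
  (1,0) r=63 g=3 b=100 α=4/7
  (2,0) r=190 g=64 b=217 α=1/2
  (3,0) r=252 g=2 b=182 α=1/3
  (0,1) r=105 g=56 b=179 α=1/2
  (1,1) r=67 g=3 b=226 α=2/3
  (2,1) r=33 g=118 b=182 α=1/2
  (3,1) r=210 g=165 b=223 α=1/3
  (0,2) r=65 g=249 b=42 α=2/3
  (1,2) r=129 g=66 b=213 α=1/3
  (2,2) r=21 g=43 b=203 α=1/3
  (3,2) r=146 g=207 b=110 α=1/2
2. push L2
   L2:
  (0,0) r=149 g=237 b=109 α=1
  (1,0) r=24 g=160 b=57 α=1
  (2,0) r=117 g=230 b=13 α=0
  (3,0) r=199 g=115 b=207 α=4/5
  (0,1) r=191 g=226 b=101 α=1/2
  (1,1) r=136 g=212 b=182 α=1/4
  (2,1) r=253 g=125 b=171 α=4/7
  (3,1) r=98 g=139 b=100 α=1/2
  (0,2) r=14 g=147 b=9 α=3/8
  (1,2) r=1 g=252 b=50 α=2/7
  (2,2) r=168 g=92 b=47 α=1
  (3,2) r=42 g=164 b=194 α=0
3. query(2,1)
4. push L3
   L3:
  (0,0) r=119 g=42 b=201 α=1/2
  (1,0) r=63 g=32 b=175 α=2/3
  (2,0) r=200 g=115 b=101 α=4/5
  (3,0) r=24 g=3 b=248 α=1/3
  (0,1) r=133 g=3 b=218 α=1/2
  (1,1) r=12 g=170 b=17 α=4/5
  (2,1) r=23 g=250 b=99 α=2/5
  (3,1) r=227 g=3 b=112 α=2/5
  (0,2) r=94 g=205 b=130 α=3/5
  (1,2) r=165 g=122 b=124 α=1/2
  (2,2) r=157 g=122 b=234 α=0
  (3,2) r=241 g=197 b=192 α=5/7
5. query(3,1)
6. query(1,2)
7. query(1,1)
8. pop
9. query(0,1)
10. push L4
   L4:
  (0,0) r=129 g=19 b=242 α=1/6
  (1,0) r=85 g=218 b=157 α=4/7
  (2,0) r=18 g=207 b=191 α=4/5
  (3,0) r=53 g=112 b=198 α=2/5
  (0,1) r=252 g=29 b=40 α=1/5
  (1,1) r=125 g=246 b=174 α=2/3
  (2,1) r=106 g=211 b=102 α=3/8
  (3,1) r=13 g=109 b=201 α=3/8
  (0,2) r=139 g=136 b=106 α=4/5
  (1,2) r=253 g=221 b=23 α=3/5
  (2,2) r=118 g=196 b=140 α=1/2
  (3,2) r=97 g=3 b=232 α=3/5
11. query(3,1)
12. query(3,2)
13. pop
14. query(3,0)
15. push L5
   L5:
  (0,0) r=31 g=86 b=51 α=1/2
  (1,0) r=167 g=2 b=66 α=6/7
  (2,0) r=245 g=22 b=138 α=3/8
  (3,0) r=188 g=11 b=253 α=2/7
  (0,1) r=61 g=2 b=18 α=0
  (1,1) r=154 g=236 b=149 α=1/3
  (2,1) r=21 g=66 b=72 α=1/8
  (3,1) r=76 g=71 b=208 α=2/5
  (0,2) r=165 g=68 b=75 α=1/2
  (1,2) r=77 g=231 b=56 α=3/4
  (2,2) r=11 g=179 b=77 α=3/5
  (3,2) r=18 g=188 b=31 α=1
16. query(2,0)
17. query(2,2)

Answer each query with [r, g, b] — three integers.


(2,1) stack=L1,L2; from [0,0,0]:
after L1 α=1/2: [33/2, 59, 91]
after L2 α=4/7: [2123/14, 677/7, 957/7]
= [152, 97, 137]

query (3,1) [L1,L2,L3] — begin 0,0,0
+L1 (α=1/3) → [70, 55, 223/3]
+L2 (α=1/2) → [84, 97, 523/6]
+L3 (α=2/5) → [706/5, 297/5, 971/10]
→ [141, 59, 97]

query (1,2) [L1,L2,L3] — begin 0,0,0
after L1 α=1/3: [43, 22, 71]
after L2 α=2/7: [31, 614/7, 65]
after L3 α=1/2: [98, 734/7, 189/2]
rounded: [98, 105, 94]

query (1,1) [L1,L2,L3] — begin 0,0,0
L1 α=2/3: [134/3, 2, 452/3]
L2 α=1/4: [135/2, 109/2, 317/2]
L3 α=4/5: [231/10, 1469/10, 453/10]
rounded: [23, 147, 45]

at x=0,y=1 over L1,L2:
+L1 (α=1/2) → [105/2, 28, 179/2]
+L2 (α=1/2) → [487/4, 127, 381/4]
→ [122, 127, 95]

(3,1) stack=L1,L2,L4; from [0,0,0]:
L1 α=1/3: [70, 55, 223/3]
L2 α=1/2: [84, 97, 523/6]
L4 α=3/8: [459/8, 203/2, 6233/48]
= [57, 102, 130]

at x=3,y=2 over L1,L2,L4:
+L1 (α=1/2) → [73, 207/2, 55]
+L2 (α=0) → [73, 207/2, 55]
+L4 (α=3/5) → [437/5, 216/5, 806/5]
= [87, 43, 161]

(3,0) stack=L1,L2; from [0,0,0]:
after L1 α=1/3: [84, 2/3, 182/3]
after L2 α=4/5: [176, 1382/15, 2666/15]
rounded: [176, 92, 178]

(2,0) stack=L1,L2,L5; from [0,0,0]:
L1 α=1/2: [95, 32, 217/2]
L2 α=0: [95, 32, 217/2]
L5 α=3/8: [605/4, 113/4, 1913/16]
rounded: [151, 28, 120]

(2,2) stack=L1,L2,L5; from [0,0,0]:
+L1 (α=1/3) → [7, 43/3, 203/3]
+L2 (α=1) → [168, 92, 47]
+L5 (α=3/5) → [369/5, 721/5, 65]
→ [74, 144, 65]


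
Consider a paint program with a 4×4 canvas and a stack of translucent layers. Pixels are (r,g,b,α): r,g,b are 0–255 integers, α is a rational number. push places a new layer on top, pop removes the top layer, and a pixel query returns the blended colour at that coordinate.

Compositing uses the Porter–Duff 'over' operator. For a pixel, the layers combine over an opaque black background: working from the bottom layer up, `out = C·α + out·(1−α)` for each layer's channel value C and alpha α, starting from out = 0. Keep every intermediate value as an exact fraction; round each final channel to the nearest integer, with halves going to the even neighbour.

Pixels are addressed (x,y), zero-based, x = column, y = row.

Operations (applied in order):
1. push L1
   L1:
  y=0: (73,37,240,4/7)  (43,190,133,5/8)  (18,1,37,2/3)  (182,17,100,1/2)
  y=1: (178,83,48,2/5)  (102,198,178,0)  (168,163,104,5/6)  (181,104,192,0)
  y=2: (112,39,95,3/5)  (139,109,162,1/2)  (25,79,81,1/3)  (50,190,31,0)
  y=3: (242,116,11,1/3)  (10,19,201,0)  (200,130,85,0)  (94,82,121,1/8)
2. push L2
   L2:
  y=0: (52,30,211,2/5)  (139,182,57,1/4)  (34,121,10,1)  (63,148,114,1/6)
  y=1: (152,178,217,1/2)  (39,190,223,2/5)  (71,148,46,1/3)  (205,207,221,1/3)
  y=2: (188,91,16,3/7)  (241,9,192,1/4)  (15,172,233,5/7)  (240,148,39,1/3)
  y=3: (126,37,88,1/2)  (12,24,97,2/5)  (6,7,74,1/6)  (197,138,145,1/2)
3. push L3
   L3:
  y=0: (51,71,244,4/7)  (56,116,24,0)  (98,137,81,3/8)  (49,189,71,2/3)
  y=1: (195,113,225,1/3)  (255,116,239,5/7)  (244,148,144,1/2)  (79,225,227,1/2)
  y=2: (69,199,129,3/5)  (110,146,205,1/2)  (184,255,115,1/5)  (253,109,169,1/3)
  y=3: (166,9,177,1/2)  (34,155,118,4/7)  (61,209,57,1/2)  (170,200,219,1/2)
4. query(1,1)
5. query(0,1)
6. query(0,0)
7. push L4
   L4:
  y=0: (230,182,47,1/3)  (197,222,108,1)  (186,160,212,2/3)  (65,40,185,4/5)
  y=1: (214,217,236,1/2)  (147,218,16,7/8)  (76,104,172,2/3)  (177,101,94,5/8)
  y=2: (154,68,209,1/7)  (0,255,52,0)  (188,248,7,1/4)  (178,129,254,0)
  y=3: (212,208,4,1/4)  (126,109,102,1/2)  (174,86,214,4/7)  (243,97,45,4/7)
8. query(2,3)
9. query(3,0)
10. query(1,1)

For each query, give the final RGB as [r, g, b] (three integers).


query (1,1) [L1,L2,L3] — begin 0,0,0
L1 α=0: [0, 0, 0]
L2 α=2/5: [78/5, 76, 446/5]
L3 α=5/7: [933/5, 732/7, 981/5]
→ [187, 105, 196]

query (0,1) [L1,L2,L3] — begin 0,0,0
L1 α=2/5: [356/5, 166/5, 96/5]
L2 α=1/2: [558/5, 528/5, 1181/10]
L3 α=1/3: [697/5, 1621/15, 2306/15]
→ [139, 108, 154]

query (0,0) [L1,L2,L3] — begin 0,0,0
L1 α=4/7: [292/7, 148/7, 960/7]
L2 α=2/5: [1604/35, 864/35, 5834/35]
L3 α=4/7: [11952/245, 12532/245, 51662/245]
= [49, 51, 211]

at x=2,y=3 over L1,L2,L3,L4:
after L1 α=0: [0, 0, 0]
after L2 α=1/6: [1, 7/6, 37/3]
after L3 α=1/2: [31, 1261/12, 104/3]
after L4 α=4/7: [789/7, 2637/28, 960/7]
= [113, 94, 137]

at x=3,y=0 over L1,L2,L3,L4:
+L1 (α=1/2) → [91, 17/2, 50]
+L2 (α=1/6) → [259/3, 127/4, 182/3]
+L3 (α=2/3) → [553/9, 1639/12, 608/9]
+L4 (α=4/5) → [2893/45, 3559/60, 7268/45]
rounded: [64, 59, 162]

at x=1,y=1 over L1,L2,L3,L4:
after L1 α=0: [0, 0, 0]
after L2 α=2/5: [78/5, 76, 446/5]
after L3 α=5/7: [933/5, 732/7, 981/5]
after L4 α=7/8: [3039/20, 5707/28, 1541/40]
→ [152, 204, 39]


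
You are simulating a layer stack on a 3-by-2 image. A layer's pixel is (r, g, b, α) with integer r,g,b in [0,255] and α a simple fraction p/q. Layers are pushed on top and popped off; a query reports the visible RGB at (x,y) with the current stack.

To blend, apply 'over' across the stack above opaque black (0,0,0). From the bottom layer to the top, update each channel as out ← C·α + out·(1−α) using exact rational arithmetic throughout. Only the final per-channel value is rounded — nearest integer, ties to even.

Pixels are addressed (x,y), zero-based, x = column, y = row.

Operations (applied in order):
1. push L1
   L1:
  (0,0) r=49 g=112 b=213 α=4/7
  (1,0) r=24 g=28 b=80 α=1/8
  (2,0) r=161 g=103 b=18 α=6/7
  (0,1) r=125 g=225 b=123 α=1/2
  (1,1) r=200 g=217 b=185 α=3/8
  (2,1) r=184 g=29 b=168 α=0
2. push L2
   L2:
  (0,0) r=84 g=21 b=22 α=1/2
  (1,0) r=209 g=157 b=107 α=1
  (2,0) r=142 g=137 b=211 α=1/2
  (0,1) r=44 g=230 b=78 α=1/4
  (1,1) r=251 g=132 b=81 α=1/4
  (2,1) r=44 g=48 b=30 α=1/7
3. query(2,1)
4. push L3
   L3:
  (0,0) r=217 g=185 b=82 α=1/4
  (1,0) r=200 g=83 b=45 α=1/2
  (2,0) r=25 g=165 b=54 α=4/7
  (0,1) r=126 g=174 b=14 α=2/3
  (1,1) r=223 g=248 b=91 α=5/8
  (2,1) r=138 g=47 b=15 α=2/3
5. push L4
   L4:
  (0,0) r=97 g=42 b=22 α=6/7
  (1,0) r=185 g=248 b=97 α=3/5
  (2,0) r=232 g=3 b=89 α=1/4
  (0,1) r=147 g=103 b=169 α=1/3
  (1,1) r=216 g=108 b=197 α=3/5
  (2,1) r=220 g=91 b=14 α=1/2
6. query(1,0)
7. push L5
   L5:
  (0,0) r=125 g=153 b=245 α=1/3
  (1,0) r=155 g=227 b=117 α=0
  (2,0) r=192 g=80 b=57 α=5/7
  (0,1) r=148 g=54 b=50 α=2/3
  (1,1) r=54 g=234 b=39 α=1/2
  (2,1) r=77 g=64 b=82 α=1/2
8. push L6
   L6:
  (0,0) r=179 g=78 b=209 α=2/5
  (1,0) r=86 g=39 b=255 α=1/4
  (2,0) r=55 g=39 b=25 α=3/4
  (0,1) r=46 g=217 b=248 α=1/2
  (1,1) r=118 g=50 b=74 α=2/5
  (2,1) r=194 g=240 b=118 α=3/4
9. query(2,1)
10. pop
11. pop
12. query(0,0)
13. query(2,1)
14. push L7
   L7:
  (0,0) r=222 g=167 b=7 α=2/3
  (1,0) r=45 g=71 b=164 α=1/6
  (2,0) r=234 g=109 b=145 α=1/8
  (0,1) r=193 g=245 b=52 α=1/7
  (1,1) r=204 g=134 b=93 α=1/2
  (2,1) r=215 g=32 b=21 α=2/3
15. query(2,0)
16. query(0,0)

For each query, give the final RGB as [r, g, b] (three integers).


at x=2,y=1 over L1,L2:
+L1 (α=0) → [0, 0, 0]
+L2 (α=1/7) → [44/7, 48/7, 30/7]
= [6, 7, 4]

at x=1,y=0 over L1,L2,L3,L4:
after L1 α=1/8: [3, 7/2, 10]
after L2 α=1: [209, 157, 107]
after L3 α=1/2: [409/2, 120, 76]
after L4 α=3/5: [964/5, 984/5, 443/5]
= [193, 197, 89]

at x=2,y=1 over L1,L2,L3,L4,L5,L6:
after L1 α=0: [0, 0, 0]
after L2 α=1/7: [44/7, 48/7, 30/7]
after L3 α=2/3: [1976/21, 706/21, 80/7]
after L4 α=1/2: [3298/21, 2617/42, 89/7]
after L5 α=1/2: [4915/42, 5305/84, 663/14]
after L6 α=3/4: [29359/168, 65785/336, 5619/56]
= [175, 196, 100]

(0,0) stack=L1,L2,L3,L4; from [0,0,0]:
+L1 (α=4/7) → [28, 64, 852/7]
+L2 (α=1/2) → [56, 85/2, 503/7]
+L3 (α=1/4) → [385/4, 625/8, 2083/28]
+L4 (α=6/7) → [2713/28, 2641/56, 5779/196]
rounded: [97, 47, 29]

at x=2,y=1 over L1,L2,L3,L4:
+L1 (α=0) → [0, 0, 0]
+L2 (α=1/7) → [44/7, 48/7, 30/7]
+L3 (α=2/3) → [1976/21, 706/21, 80/7]
+L4 (α=1/2) → [3298/21, 2617/42, 89/7]
rounded: [157, 62, 13]

(2,0) stack=L1,L2,L3,L4,L7; from [0,0,0]:
+L1 (α=6/7) → [138, 618/7, 108/7]
+L2 (α=1/2) → [140, 1577/14, 1585/14]
+L3 (α=4/7) → [520/7, 13971/98, 7779/98]
+L4 (α=1/4) → [796/7, 42207/392, 32059/392]
+L7 (α=1/8) → [515/4, 48311/448, 40179/448]
rounded: [129, 108, 90]

query (0,0) [L1,L2,L3,L4,L7] — begin 0,0,0
after L1 α=4/7: [28, 64, 852/7]
after L2 α=1/2: [56, 85/2, 503/7]
after L3 α=1/4: [385/4, 625/8, 2083/28]
after L4 α=6/7: [2713/28, 2641/56, 5779/196]
after L7 α=2/3: [15145/84, 7115/56, 2841/196]
rounded: [180, 127, 14]


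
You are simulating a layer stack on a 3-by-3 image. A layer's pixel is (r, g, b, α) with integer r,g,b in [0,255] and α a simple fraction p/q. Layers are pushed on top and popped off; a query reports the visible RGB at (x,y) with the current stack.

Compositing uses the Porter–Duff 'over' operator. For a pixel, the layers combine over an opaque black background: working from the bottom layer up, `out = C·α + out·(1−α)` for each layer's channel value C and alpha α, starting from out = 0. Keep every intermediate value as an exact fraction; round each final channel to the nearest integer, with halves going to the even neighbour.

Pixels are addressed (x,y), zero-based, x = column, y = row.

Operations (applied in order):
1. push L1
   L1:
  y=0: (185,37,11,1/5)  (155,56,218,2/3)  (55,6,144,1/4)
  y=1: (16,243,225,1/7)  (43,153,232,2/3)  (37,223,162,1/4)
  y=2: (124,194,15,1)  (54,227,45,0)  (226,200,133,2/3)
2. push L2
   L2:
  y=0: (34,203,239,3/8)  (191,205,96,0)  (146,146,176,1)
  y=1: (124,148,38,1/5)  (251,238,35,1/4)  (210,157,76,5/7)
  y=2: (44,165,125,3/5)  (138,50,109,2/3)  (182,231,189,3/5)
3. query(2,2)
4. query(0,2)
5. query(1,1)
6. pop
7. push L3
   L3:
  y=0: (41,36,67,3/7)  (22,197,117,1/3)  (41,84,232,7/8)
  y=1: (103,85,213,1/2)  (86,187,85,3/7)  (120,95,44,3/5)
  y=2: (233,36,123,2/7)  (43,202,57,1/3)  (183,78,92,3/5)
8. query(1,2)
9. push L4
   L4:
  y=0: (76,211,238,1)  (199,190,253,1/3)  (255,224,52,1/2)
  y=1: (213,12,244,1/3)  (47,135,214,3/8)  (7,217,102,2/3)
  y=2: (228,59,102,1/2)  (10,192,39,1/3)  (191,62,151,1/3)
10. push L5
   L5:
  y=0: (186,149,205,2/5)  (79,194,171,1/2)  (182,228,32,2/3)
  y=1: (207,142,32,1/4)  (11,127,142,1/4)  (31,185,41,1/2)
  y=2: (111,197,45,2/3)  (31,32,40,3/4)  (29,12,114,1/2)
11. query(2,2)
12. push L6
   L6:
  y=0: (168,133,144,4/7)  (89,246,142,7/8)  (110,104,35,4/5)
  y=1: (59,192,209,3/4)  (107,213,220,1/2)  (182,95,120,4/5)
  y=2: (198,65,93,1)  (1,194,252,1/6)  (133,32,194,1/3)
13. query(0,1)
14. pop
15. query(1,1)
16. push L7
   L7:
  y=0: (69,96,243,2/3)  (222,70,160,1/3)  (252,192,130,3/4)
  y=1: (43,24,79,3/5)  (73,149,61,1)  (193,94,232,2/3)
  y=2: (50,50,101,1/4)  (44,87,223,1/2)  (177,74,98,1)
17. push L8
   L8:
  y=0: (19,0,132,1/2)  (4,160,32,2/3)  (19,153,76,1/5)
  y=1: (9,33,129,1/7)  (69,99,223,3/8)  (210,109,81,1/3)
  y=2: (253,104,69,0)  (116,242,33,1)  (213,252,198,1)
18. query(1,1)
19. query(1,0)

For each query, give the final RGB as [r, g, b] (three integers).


at x=2,y=2 over L1,L2:
L1 α=2/3: [452/3, 400/3, 266/3]
L2 α=3/5: [2542/15, 2879/15, 2233/15]
= [169, 192, 149]

query (0,2) [L1,L2] — begin 0,0,0
L1 α=1: [124, 194, 15]
L2 α=3/5: [76, 883/5, 81]
→ [76, 177, 81]

at x=1,y=1 over L1,L2:
after L1 α=2/3: [86/3, 102, 464/3]
after L2 α=1/4: [337/4, 136, 499/4]
= [84, 136, 125]

query (1,2) [L1,L3] — begin 0,0,0
L1 α=0: [0, 0, 0]
L3 α=1/3: [43/3, 202/3, 19]
→ [14, 67, 19]

(2,2) stack=L1,L3,L4,L5; from [0,0,0]:
after L1 α=2/3: [452/3, 400/3, 266/3]
after L3 α=3/5: [2551/15, 1502/15, 272/3]
after L4 α=1/3: [7967/45, 3934/45, 997/9]
after L5 α=1/2: [4636/45, 2237/45, 2023/18]
→ [103, 50, 112]

at x=0,y=1 over L1,L3,L4,L5,L6:
L1 α=1/7: [16/7, 243/7, 225/7]
L3 α=1/2: [737/14, 419/7, 858/7]
L4 α=1/3: [2228/21, 922/21, 3424/21]
L5 α=1/4: [3677/28, 479/7, 912/7]
L6 α=3/4: [8633/112, 4511/28, 5301/28]
rounded: [77, 161, 189]

query (1,1) [L1,L3,L4,L5] — begin 0,0,0
after L1 α=2/3: [86/3, 102, 464/3]
after L3 α=3/7: [1118/21, 969/7, 2621/21]
after L4 α=3/8: [8551/168, 960/7, 26587/168]
after L5 α=1/4: [9167/224, 3769/28, 34539/224]
→ [41, 135, 154]

at x=1,y=1 over L1,L3,L4,L5,L7,L8:
+L1 (α=2/3) → [86/3, 102, 464/3]
+L3 (α=3/7) → [1118/21, 969/7, 2621/21]
+L4 (α=3/8) → [8551/168, 960/7, 26587/168]
+L5 (α=1/4) → [9167/224, 3769/28, 34539/224]
+L7 (α=1) → [73, 149, 61]
+L8 (α=3/8) → [143/2, 521/4, 487/4]
= [72, 130, 122]

query (1,0) [L1,L3,L4,L5,L7,L8] — begin 0,0,0
+L1 (α=2/3) → [310/3, 112/3, 436/3]
+L3 (α=1/3) → [686/9, 815/9, 1223/9]
+L4 (α=1/3) → [3163/27, 3340/27, 4723/27]
+L5 (α=1/2) → [2648/27, 4289/27, 4670/27]
+L7 (α=1/3) → [11290/81, 10468/81, 13660/81]
+L8 (α=2/3) → [11938/243, 36388/243, 18844/243]
= [49, 150, 78]


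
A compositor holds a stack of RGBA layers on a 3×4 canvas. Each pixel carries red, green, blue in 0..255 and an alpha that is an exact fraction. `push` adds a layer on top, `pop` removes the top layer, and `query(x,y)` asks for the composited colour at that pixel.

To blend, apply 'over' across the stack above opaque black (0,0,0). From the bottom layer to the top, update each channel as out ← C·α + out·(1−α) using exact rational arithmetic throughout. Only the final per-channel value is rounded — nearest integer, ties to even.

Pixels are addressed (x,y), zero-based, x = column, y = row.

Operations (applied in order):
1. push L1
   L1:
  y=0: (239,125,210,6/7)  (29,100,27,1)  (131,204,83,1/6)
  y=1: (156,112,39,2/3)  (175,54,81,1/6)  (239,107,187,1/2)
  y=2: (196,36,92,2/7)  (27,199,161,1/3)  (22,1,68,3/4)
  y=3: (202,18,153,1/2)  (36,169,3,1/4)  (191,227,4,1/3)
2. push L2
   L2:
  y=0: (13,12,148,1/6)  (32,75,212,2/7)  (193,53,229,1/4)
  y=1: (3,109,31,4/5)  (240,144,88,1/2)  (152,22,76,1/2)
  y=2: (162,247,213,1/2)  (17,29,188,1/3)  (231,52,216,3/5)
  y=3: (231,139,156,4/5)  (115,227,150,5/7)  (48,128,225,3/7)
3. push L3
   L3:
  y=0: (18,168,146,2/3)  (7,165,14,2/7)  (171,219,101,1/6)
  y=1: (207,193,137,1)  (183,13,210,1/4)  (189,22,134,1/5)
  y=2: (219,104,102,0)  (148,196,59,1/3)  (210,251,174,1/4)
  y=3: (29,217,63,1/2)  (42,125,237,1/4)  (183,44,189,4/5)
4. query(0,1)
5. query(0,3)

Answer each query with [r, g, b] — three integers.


(0,1) stack=L1,L2,L3; from [0,0,0]:
after L1 α=2/3: [104, 224/3, 26]
after L2 α=4/5: [116/5, 1532/15, 30]
after L3 α=1: [207, 193, 137]
rounded: [207, 193, 137]

(0,3) stack=L1,L2,L3; from [0,0,0]:
+L1 (α=1/2) → [101, 9, 153/2]
+L2 (α=4/5) → [205, 113, 1401/10]
+L3 (α=1/2) → [117, 165, 2031/20]
→ [117, 165, 102]


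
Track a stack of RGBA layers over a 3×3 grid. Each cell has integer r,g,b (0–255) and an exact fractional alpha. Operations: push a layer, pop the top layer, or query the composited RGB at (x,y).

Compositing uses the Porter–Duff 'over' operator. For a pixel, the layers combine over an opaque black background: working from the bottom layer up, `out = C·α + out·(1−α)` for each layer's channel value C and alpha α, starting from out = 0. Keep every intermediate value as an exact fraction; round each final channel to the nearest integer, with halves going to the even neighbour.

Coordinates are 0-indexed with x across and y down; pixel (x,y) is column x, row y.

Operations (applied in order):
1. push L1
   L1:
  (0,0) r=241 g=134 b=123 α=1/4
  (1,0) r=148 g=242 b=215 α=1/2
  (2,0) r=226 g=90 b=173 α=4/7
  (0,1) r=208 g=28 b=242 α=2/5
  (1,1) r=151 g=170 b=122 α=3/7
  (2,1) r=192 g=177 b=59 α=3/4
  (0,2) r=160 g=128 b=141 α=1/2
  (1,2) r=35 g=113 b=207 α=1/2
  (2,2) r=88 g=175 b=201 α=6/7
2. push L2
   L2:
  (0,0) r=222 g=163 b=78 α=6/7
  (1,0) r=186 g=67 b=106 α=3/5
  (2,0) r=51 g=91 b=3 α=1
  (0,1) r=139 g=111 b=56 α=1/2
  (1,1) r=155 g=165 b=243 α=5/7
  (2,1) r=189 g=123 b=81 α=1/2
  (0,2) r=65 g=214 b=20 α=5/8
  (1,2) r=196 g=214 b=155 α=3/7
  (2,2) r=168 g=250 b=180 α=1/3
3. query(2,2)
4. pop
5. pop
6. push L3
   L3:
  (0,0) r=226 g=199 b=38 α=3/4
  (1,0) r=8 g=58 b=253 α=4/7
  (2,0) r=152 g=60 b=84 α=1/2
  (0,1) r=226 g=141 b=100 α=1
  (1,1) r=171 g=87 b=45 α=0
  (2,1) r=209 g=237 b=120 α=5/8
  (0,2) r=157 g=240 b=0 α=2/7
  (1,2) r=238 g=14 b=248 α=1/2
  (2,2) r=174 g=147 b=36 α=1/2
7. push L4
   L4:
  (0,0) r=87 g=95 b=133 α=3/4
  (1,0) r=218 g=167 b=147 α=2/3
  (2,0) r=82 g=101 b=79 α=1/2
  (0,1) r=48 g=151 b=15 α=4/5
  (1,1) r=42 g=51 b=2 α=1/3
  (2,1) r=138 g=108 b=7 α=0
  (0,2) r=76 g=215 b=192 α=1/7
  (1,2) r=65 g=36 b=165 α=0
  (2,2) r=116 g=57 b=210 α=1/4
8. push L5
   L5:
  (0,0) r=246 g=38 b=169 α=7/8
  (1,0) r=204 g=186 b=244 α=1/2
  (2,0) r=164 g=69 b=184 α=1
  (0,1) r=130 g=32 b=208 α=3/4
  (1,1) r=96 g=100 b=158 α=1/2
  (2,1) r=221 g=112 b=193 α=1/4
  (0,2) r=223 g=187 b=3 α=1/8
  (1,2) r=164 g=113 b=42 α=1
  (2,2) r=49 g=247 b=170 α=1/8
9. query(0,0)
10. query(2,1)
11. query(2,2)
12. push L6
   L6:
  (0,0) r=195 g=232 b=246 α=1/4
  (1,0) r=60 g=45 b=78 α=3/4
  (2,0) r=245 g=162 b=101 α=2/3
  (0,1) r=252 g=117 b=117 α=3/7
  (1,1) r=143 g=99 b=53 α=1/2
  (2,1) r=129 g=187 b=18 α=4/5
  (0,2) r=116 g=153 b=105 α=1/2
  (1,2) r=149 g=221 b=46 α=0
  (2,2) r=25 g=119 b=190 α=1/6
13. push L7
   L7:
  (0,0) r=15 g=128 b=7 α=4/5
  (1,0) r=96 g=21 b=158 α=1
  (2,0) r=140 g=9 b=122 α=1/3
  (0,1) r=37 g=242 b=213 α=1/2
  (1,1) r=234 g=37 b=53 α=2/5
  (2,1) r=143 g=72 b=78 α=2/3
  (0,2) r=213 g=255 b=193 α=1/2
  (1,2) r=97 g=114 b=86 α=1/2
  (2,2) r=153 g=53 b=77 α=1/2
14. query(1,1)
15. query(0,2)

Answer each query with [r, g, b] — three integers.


(2,2) stack=L1,L2; from [0,0,0]:
+L1 (α=6/7) → [528/7, 150, 1206/7]
+L2 (α=1/3) → [744/7, 550/3, 1224/7]
rounded: [106, 183, 175]

at x=0,y=0 over L3,L4,L5:
after L3 α=3/4: [339/2, 597/4, 57/2]
after L4 α=3/4: [861/8, 1737/16, 855/8]
after L5 α=7/8: [14637/64, 5993/128, 10319/64]
rounded: [229, 47, 161]

at x=2,y=1 over L3,L4,L5:
L3 α=5/8: [1045/8, 1185/8, 75]
L4 α=0: [1045/8, 1185/8, 75]
L5 α=1/4: [4903/32, 4451/32, 209/2]
→ [153, 139, 104]

query (2,2) [L3,L4,L5] — begin 0,0,0
+L3 (α=1/2) → [87, 147/2, 18]
+L4 (α=1/4) → [377/4, 555/8, 66]
+L5 (α=1/8) → [2835/32, 5861/64, 79]
rounded: [89, 92, 79]

query (1,1) [L3,L4,L5,L6,L7] — begin 0,0,0
L3 α=0: [0, 0, 0]
L4 α=1/3: [14, 17, 2/3]
L5 α=1/2: [55, 117/2, 238/3]
L6 α=1/2: [99, 315/4, 397/6]
L7 α=2/5: [153, 1241/20, 609/10]
rounded: [153, 62, 61]

at x=0,y=2 over L3,L4,L5,L6,L7:
after L3 α=2/7: [314/7, 480/7, 0]
after L4 α=1/7: [2416/49, 4385/49, 192/7]
after L5 α=1/8: [3977/56, 2847/28, 195/8]
after L6 α=1/2: [10473/112, 7131/56, 1035/16]
after L7 α=1/2: [34329/224, 21411/112, 4123/32]
rounded: [153, 191, 129]


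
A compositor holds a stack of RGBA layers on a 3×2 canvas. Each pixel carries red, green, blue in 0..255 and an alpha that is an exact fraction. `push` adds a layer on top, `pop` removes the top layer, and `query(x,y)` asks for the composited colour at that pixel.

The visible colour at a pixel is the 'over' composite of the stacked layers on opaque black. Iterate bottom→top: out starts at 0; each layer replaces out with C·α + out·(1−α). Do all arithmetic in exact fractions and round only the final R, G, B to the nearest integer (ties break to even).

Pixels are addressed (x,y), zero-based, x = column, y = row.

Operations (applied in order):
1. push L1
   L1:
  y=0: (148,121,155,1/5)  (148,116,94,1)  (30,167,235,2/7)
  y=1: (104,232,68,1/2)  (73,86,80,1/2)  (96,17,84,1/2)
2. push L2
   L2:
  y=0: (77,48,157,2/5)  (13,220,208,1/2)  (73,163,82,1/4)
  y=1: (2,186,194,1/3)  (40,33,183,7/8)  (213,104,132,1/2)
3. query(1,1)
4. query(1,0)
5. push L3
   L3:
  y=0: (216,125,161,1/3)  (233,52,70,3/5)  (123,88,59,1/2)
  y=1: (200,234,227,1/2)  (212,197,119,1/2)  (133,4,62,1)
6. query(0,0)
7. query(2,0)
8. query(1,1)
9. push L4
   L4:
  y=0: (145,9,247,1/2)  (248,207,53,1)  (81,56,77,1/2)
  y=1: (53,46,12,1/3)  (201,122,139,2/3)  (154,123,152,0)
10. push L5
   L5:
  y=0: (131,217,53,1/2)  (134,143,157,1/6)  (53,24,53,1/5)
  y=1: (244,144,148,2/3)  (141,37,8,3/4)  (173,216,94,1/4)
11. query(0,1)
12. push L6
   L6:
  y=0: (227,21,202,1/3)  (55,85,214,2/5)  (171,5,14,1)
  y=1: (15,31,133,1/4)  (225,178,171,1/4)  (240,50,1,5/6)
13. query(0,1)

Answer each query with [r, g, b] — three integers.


(1,1) stack=L1,L2; from [0,0,0]:
after L1 α=1/2: [73/2, 43, 40]
after L2 α=7/8: [633/16, 137/4, 1321/8]
rounded: [40, 34, 165]

query (1,0) [L1,L2] — begin 0,0,0
after L1 α=1: [148, 116, 94]
after L2 α=1/2: [161/2, 168, 151]
rounded: [80, 168, 151]

query (0,0) [L1,L2,L3] — begin 0,0,0
after L1 α=1/5: [148/5, 121/5, 31]
after L2 α=2/5: [1214/25, 843/25, 407/5]
after L3 α=1/3: [7828/75, 4811/75, 1619/15]
rounded: [104, 64, 108]

query (2,0) [L1,L2,L3] — begin 0,0,0
L1 α=2/7: [60/7, 334/7, 470/7]
L2 α=1/4: [691/28, 2143/28, 496/7]
L3 α=1/2: [4135/56, 4607/56, 909/14]
rounded: [74, 82, 65]

(1,1) stack=L1,L2,L3; from [0,0,0]:
after L1 α=1/2: [73/2, 43, 40]
after L2 α=7/8: [633/16, 137/4, 1321/8]
after L3 α=1/2: [4025/32, 925/8, 2273/16]
→ [126, 116, 142]

query (0,1) [L1,L2,L3,L4,L5] — begin 0,0,0
L1 α=1/2: [52, 116, 34]
L2 α=1/3: [106/3, 418/3, 262/3]
L3 α=1/2: [353/3, 560/3, 943/6]
L4 α=1/3: [865/9, 1258/9, 979/9]
L5 α=2/3: [5257/27, 3850/27, 3643/27]
→ [195, 143, 135]

query (0,1) [L1,L2,L3,L4,L5,L6] — begin 0,0,0
L1 α=1/2: [52, 116, 34]
L2 α=1/3: [106/3, 418/3, 262/3]
L3 α=1/2: [353/3, 560/3, 943/6]
L4 α=1/3: [865/9, 1258/9, 979/9]
L5 α=2/3: [5257/27, 3850/27, 3643/27]
L6 α=1/4: [1348/9, 4129/36, 1210/9]
= [150, 115, 134]


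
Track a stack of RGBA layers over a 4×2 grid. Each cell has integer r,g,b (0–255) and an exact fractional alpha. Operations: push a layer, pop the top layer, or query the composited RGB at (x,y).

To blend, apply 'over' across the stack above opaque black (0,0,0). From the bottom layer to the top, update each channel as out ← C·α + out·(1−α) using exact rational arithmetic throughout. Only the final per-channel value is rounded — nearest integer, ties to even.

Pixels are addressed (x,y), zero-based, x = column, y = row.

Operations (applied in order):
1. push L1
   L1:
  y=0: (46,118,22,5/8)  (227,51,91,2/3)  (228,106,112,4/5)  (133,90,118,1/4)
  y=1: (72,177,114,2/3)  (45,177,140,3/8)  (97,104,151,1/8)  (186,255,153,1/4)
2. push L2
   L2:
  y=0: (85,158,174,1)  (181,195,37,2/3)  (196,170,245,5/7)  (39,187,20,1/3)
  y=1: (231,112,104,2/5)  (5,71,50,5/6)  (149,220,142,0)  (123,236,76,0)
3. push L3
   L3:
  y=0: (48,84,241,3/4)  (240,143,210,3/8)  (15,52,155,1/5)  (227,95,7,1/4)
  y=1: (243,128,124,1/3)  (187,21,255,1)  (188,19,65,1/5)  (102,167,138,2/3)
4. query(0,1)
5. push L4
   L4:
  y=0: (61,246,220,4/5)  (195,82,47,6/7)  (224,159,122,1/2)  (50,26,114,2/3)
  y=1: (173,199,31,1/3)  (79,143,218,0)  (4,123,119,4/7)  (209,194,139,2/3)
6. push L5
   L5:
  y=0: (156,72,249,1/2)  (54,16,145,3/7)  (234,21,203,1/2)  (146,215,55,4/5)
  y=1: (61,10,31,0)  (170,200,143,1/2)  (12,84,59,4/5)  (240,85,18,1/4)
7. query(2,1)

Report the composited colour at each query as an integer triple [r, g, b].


query (0,1) [L1,L2,L3] — begin 0,0,0
after L1 α=2/3: [48, 118, 76]
after L2 α=2/5: [606/5, 578/5, 436/5]
after L3 α=1/3: [809/5, 1796/15, 1492/15]
→ [162, 120, 99]

at x=2,y=1 over L1,L2,L3,L4,L5:
+L1 (α=1/8) → [97/8, 13, 151/8]
+L2 (α=0) → [97/8, 13, 151/8]
+L3 (α=1/5) → [473/10, 71/5, 281/10]
+L4 (α=4/7) → [1579/70, 2673/35, 5603/70]
+L5 (α=4/5) → [4939/350, 14433/175, 22123/350]
→ [14, 82, 63]


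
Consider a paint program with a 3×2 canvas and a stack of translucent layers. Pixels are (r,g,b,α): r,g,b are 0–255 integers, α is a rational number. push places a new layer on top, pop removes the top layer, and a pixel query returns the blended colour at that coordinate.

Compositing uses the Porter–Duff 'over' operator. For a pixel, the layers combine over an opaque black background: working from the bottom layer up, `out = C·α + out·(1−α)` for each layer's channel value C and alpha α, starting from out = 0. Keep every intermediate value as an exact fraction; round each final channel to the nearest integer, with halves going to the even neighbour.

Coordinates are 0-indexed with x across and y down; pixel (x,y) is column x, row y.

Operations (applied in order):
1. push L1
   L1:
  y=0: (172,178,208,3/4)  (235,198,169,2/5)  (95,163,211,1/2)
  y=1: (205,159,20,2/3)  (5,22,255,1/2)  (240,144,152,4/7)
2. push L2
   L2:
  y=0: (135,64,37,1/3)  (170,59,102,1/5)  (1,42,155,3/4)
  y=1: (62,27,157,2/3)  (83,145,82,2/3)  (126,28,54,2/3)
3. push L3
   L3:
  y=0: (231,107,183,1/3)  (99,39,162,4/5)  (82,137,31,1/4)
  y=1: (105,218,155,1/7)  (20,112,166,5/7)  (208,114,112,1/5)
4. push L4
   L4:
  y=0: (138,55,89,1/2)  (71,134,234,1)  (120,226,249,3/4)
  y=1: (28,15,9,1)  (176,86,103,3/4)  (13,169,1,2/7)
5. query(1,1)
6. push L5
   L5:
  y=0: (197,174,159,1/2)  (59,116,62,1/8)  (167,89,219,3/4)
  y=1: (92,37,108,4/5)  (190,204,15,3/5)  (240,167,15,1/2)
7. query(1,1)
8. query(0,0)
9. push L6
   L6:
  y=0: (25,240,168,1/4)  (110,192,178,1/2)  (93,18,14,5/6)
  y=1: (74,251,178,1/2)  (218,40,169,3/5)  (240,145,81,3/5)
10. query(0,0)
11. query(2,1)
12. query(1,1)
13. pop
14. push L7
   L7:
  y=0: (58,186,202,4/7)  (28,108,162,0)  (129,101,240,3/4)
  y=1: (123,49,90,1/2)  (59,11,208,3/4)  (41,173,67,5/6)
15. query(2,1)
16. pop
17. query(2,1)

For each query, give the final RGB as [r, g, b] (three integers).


(1,1) stack=L1,L2,L3,L4; from [0,0,0]:
+L1 (α=1/2) → [5/2, 11, 255/2]
+L2 (α=2/3) → [337/6, 301/3, 583/6]
+L3 (α=5/7) → [91/3, 326/3, 439/3]
+L4 (α=3/4) → [1675/12, 275/3, 683/6]
= [140, 92, 114]

query (1,1) [L1,L2,L3,L4,L5] — begin 0,0,0
L1 α=1/2: [5/2, 11, 255/2]
L2 α=2/3: [337/6, 301/3, 583/6]
L3 α=5/7: [91/3, 326/3, 439/3]
L4 α=3/4: [1675/12, 275/3, 683/6]
L5 α=3/5: [1019/6, 2386/15, 818/15]
rounded: [170, 159, 55]

query (0,0) [L1,L2,L3,L4,L5] — begin 0,0,0
+L1 (α=3/4) → [129, 267/2, 156]
+L2 (α=1/3) → [131, 331/3, 349/3]
+L3 (α=1/3) → [493/3, 983/9, 1247/9]
+L4 (α=1/2) → [907/6, 739/9, 1024/9]
+L5 (α=1/2) → [2089/12, 2305/18, 2455/18]
→ [174, 128, 136]

(0,0) stack=L1,L2,L3,L4,L5,L6; from [0,0,0]:
after L1 α=3/4: [129, 267/2, 156]
after L2 α=1/3: [131, 331/3, 349/3]
after L3 α=1/3: [493/3, 983/9, 1247/9]
after L4 α=1/2: [907/6, 739/9, 1024/9]
after L5 α=1/2: [2089/12, 2305/18, 2455/18]
after L6 α=1/4: [2189/16, 3745/24, 3463/24]
→ [137, 156, 144]

query (2,1) [L1,L2,L3,L4,L5,L6] — begin 0,0,0
after L1 α=4/7: [960/7, 576/7, 608/7]
after L2 α=2/3: [908/7, 968/21, 1364/21]
after L3 α=1/5: [5088/35, 6266/105, 7808/105]
after L4 α=2/7: [5270/49, 13364/147, 7850/147]
after L5 α=1/2: [8515/49, 37913/294, 10055/294]
after L6 α=3/5: [10462/49, 101858/735, 45776/735]
rounded: [214, 139, 62]

at x=1,y=1 over L1,L2,L3,L4,L5,L6:
+L1 (α=1/2) → [5/2, 11, 255/2]
+L2 (α=2/3) → [337/6, 301/3, 583/6]
+L3 (α=5/7) → [91/3, 326/3, 439/3]
+L4 (α=3/4) → [1675/12, 275/3, 683/6]
+L5 (α=3/5) → [1019/6, 2386/15, 818/15]
+L6 (α=3/5) → [2981/15, 6572/75, 9241/75]
= [199, 88, 123]

query (2,1) [L1,L2,L3,L4,L5,L7] — begin 0,0,0
+L1 (α=4/7) → [960/7, 576/7, 608/7]
+L2 (α=2/3) → [908/7, 968/21, 1364/21]
+L3 (α=1/5) → [5088/35, 6266/105, 7808/105]
+L4 (α=2/7) → [5270/49, 13364/147, 7850/147]
+L5 (α=1/2) → [8515/49, 37913/294, 10055/294]
+L7 (α=5/6) → [9280/147, 292223/1764, 108545/1764]
→ [63, 166, 62]

(2,1) stack=L1,L2,L3,L4,L5; from [0,0,0]:
+L1 (α=4/7) → [960/7, 576/7, 608/7]
+L2 (α=2/3) → [908/7, 968/21, 1364/21]
+L3 (α=1/5) → [5088/35, 6266/105, 7808/105]
+L4 (α=2/7) → [5270/49, 13364/147, 7850/147]
+L5 (α=1/2) → [8515/49, 37913/294, 10055/294]
rounded: [174, 129, 34]


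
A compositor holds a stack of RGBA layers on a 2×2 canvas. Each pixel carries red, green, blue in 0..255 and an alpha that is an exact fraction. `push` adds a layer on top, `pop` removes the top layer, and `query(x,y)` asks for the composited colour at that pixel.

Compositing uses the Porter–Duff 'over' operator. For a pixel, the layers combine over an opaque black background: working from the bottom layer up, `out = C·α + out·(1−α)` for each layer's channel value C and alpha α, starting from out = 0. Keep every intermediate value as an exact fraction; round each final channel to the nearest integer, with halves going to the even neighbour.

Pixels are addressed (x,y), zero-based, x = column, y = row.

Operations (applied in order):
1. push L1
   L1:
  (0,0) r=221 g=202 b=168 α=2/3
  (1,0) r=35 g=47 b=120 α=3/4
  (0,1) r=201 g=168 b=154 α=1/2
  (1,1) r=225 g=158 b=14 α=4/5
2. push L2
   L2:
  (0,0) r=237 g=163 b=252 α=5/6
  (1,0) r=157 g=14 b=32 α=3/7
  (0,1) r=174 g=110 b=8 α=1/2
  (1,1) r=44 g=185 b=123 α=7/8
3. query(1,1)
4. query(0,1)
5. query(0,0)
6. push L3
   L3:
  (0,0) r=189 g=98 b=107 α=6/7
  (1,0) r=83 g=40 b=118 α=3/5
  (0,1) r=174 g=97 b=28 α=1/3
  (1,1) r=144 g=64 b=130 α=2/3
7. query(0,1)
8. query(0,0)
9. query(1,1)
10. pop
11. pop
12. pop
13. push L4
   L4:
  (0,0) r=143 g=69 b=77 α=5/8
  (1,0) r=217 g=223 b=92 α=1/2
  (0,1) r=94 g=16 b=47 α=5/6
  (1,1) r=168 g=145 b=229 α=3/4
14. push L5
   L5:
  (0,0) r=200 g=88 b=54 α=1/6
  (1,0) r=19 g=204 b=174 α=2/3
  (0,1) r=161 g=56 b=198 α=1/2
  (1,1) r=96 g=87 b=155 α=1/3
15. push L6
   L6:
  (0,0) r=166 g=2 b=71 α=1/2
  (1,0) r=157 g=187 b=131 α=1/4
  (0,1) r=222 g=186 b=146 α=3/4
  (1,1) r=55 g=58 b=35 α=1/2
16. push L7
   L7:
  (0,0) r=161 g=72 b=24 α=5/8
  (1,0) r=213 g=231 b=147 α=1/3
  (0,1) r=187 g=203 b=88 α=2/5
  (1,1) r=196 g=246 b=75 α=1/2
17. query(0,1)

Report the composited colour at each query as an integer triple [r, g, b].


at x=1,y=1 over L1,L2:
+L1 (α=4/5) → [180, 632/5, 56/5]
+L2 (α=7/8) → [61, 7107/40, 4361/40]
rounded: [61, 178, 109]

query (0,1) [L1,L2] — begin 0,0,0
+L1 (α=1/2) → [201/2, 84, 77]
+L2 (α=1/2) → [549/4, 97, 85/2]
rounded: [137, 97, 42]

query (0,0) [L1,L2] — begin 0,0,0
after L1 α=2/3: [442/3, 404/3, 112]
after L2 α=5/6: [3997/18, 2849/18, 686/3]
rounded: [222, 158, 229]

(0,1) stack=L1,L2,L3; from [0,0,0]:
after L1 α=1/2: [201/2, 84, 77]
after L2 α=1/2: [549/4, 97, 85/2]
after L3 α=1/3: [299/2, 97, 113/3]
= [150, 97, 38]

query (0,0) [L1,L2,L3] — begin 0,0,0
L1 α=2/3: [442/3, 404/3, 112]
L2 α=5/6: [3997/18, 2849/18, 686/3]
L3 α=6/7: [3487/18, 1919/18, 2612/21]
rounded: [194, 107, 124]

at x=1,y=1 over L1,L2,L3:
after L1 α=4/5: [180, 632/5, 56/5]
after L2 α=7/8: [61, 7107/40, 4361/40]
after L3 α=2/3: [349/3, 12227/120, 14761/120]
= [116, 102, 123]

(0,1) stack=L4,L5,L6,L7; from [0,0,0]:
after L4 α=5/6: [235/3, 40/3, 235/6]
after L5 α=1/2: [359/3, 104/3, 1423/12]
after L6 α=3/4: [2357/12, 889/6, 6679/48]
after L7 α=2/5: [3853/20, 1701/10, 1899/16]
→ [193, 170, 119]


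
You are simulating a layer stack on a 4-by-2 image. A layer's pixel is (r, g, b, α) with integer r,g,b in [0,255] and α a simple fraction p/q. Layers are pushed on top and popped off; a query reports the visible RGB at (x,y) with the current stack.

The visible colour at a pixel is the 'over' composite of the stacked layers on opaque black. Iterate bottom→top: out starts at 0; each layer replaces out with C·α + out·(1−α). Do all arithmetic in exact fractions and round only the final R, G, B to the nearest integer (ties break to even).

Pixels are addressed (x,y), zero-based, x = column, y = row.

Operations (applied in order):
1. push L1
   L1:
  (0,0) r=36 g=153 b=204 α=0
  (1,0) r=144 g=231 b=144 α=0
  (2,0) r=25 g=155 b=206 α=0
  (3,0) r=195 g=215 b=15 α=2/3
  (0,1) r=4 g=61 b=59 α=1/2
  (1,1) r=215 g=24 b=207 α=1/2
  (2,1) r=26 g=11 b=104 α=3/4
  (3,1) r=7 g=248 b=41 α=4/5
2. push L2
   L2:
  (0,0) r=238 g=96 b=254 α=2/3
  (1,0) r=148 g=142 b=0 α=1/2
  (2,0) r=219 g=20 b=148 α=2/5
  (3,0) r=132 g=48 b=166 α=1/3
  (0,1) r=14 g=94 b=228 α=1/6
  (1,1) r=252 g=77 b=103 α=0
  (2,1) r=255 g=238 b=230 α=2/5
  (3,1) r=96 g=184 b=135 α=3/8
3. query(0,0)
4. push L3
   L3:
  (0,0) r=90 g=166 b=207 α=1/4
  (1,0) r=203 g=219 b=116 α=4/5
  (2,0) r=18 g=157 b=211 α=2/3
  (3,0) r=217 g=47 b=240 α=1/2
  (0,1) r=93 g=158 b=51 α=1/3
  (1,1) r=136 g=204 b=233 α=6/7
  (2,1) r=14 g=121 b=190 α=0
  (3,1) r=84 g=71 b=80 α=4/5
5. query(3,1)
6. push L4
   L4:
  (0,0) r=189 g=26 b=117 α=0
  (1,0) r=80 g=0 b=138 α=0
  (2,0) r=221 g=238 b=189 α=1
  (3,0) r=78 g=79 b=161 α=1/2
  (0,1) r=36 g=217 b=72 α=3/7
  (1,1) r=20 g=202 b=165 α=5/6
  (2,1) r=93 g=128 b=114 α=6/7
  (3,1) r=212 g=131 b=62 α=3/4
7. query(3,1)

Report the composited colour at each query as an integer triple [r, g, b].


(0,0) stack=L1,L2; from [0,0,0]:
L1 α=0: [0, 0, 0]
L2 α=2/3: [476/3, 64, 508/3]
rounded: [159, 64, 169]

query (3,1) [L1,L2,L3] — begin 0,0,0
after L1 α=4/5: [28/5, 992/5, 164/5]
after L2 α=3/8: [79/2, 193, 569/8]
after L3 α=4/5: [751/10, 477/5, 3129/40]
→ [75, 95, 78]

at x=3,y=1 over L1,L2,L3,L4:
+L1 (α=4/5) → [28/5, 992/5, 164/5]
+L2 (α=3/8) → [79/2, 193, 569/8]
+L3 (α=4/5) → [751/10, 477/5, 3129/40]
+L4 (α=3/4) → [7111/40, 1221/10, 10569/160]
→ [178, 122, 66]


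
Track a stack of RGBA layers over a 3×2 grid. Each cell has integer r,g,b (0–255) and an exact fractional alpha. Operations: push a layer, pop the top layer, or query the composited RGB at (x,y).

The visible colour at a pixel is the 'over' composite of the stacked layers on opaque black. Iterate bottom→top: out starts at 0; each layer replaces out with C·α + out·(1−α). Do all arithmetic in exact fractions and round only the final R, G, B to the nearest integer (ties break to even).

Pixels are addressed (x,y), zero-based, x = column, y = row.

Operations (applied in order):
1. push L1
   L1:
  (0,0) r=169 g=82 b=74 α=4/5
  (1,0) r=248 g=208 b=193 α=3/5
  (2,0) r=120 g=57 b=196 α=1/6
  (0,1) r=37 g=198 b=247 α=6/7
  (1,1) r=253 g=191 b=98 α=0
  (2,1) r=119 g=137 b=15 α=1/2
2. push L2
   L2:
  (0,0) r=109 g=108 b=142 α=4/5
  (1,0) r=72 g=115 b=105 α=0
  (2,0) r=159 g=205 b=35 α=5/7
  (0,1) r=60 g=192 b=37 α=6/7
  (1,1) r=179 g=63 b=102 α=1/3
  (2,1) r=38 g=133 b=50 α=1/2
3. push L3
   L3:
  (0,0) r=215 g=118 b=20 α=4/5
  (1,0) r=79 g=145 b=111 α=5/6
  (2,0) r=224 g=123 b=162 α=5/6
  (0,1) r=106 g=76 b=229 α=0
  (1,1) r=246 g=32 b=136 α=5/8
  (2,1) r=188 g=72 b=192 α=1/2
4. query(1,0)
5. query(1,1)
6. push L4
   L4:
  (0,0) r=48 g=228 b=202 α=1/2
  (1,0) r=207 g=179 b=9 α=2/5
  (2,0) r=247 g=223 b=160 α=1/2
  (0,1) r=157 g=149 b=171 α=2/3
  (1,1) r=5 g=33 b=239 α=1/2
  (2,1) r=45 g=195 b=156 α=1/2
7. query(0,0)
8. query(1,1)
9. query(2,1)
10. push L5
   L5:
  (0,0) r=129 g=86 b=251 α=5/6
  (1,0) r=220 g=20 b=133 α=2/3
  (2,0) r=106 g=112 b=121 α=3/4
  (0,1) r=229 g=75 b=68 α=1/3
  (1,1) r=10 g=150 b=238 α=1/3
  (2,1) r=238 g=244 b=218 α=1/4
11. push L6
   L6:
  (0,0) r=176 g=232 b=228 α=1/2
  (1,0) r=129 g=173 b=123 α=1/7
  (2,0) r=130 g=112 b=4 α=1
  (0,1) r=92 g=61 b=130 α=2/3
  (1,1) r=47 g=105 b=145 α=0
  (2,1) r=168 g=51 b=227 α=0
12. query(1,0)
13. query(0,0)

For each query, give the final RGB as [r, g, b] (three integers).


(1,0) stack=L1,L2,L3; from [0,0,0]:
after L1 α=3/5: [744/5, 624/5, 579/5]
after L2 α=0: [744/5, 624/5, 579/5]
after L3 α=5/6: [2719/30, 4249/30, 559/5]
= [91, 142, 112]

at x=1,y=1 over L1,L2,L3:
+L1 (α=0) → [0, 0, 0]
+L2 (α=1/3) → [179/3, 21, 34]
+L3 (α=5/8) → [1409/8, 223/8, 391/4]
→ [176, 28, 98]

(0,0) stack=L1,L2,L3,L4; from [0,0,0]:
+L1 (α=4/5) → [676/5, 328/5, 296/5]
+L2 (α=4/5) → [2856/25, 2488/25, 3136/25]
+L3 (α=4/5) → [24356/125, 14288/125, 5136/125]
+L4 (α=1/2) → [15178/125, 21394/125, 15193/125]
→ [121, 171, 122]

(1,1) stack=L1,L2,L3,L4; from [0,0,0]:
+L1 (α=0) → [0, 0, 0]
+L2 (α=1/3) → [179/3, 21, 34]
+L3 (α=5/8) → [1409/8, 223/8, 391/4]
+L4 (α=1/2) → [1449/16, 487/16, 1347/8]
= [91, 30, 168]

query (2,1) [L1,L2,L3,L4] — begin 0,0,0
after L1 α=1/2: [119/2, 137/2, 15/2]
after L2 α=1/2: [195/4, 403/4, 115/4]
after L3 α=1/2: [947/8, 691/8, 883/8]
after L4 α=1/2: [1307/16, 2251/16, 2131/16]
= [82, 141, 133]

(1,0) stack=L1,L2,L3,L4,L5,L6; from [0,0,0]:
after L1 α=3/5: [744/5, 624/5, 579/5]
after L2 α=0: [744/5, 624/5, 579/5]
after L3 α=5/6: [2719/30, 4249/30, 559/5]
after L4 α=2/5: [6859/50, 7829/50, 1767/25]
after L5 α=2/3: [28859/150, 9829/150, 8417/75]
after L6 α=1/7: [32084/175, 2022/25, 19909/175]
rounded: [183, 81, 114]

query (0,0) [L1,L2,L3,L4,L5,L6] — begin 0,0,0
+L1 (α=4/5) → [676/5, 328/5, 296/5]
+L2 (α=4/5) → [2856/25, 2488/25, 3136/25]
+L3 (α=4/5) → [24356/125, 14288/125, 5136/125]
+L4 (α=1/2) → [15178/125, 21394/125, 15193/125]
+L5 (α=5/6) → [95803/750, 12524/125, 28678/125]
+L6 (α=1/2) → [227803/1500, 20762/125, 28589/125]
= [152, 166, 229]
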